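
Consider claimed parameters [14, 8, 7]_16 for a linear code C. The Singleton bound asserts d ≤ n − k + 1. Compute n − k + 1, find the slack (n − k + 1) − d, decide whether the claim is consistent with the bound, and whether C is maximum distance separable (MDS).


Singleton RHS = n − k + 1 = 7, slack = 0, bound satisfied, MDS.

Singleton bound: d ≤ n − k + 1.
Here n = 14, k = 8, so n − k + 1 = 7.
Given d = 7, check d ≤ 7: YES.
Slack = (n − k + 1) − d = 0.
The code is MDS (slack = 0).
Description: the claimed parameters are [14, 8, 7]_16; such a code would be MDS (meets Singleton bound).


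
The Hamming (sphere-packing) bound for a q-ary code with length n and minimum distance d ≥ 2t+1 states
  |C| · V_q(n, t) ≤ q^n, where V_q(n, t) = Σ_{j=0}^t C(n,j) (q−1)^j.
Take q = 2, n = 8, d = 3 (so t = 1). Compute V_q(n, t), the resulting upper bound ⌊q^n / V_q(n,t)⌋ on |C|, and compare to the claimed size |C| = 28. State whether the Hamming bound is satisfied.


V_q(n, t) = 9, q^n = 256, Hamming bound = 28, |C| = 28 ≤ bound (satisfied).

Step 1: Compute V_q(n, t) = Σ_{j=0}^1 C(n, j) (q−1)^j.
  j = 0: C(8,0)·(1)^0 = 1·1 = 1.
  j = 1: C(8,1)·(1)^1 = 8·1 = 8.
  V_q(n, t) = 1 + 8 = 9.
Step 2: q^n = 2^8 = 256.
Step 3: Hamming bound ⌊q^n / V_q(n,t)⌋ = ⌊256/9⌋ = 28.
Step 4: Compare |C| = 28 to 28: satisfied.
The claimed |C| lies at the Hamming bound (tight).


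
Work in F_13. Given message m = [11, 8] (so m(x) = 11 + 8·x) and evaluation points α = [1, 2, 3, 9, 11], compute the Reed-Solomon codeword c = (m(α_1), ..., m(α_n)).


c = [6, 1, 9, 5, 8]

Message polynomial: m(x) = 11 + 8·x (mod 13).
For each evaluation point α_i, compute m(α_i) mod 13:
  α_1 = 1: Horner steps 8 → 6, so m(1) = 6.
  α_2 = 2: Horner steps 8 → 1, so m(2) = 1.
  α_3 = 3: Horner steps 8 → 9, so m(3) = 9.
  α_4 = 9: Horner steps 8 → 5, so m(9) = 5.
  α_5 = 11: Horner steps 8 → 8, so m(11) = 8.
Codeword c = [6, 1, 9, 5, 8] ∈ F_13^5.


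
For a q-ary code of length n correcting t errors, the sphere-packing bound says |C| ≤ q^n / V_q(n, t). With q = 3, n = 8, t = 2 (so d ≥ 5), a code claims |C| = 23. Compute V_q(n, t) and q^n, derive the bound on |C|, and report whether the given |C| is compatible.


V_q(n, t) = 129, q^n = 6561, Hamming bound = 50, |C| = 23 ≤ bound (satisfied).

Step 1: Compute V_q(n, t) = Σ_{j=0}^2 C(n, j) (q−1)^j.
  j = 0: C(8,0)·(2)^0 = 1·1 = 1.
  j = 1: C(8,1)·(2)^1 = 8·2 = 16.
  j = 2: C(8,2)·(2)^2 = 28·4 = 112.
  V_q(n, t) = 1 + 16 + 112 = 129.
Step 2: q^n = 3^8 = 6561.
Step 3: Hamming bound ⌊q^n / V_q(n,t)⌋ = ⌊6561/129⌋ = 50.
Step 4: Compare |C| = 23 to 50: satisfied.
The claimed |C| lies below the Hamming bound.


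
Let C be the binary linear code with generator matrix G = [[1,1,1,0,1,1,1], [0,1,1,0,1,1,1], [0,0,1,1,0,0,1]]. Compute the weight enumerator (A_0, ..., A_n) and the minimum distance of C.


Weight distribution: A_0 = 1, A_1 = 1, A_3 = 1, A_4 = 2, A_5 = 2, A_6 = 1. Minimum distance d = 1.

Enumerate all 2^3 = 8 messages m ∈ F_2^3.
For each, compute codeword c = mG in F_2^7, then tally its weight.
  m = 000 → c = 0000000, weight = 0.
  m = 100 → c = 1110111, weight = 6.
  m = 010 → c = 0110111, weight = 5.
  m = 110 → c = 1000000, weight = 1.
  m = 001 → c = 0011001, weight = 3.
  m = 101 → c = 1101110, weight = 5.
  m = 011 → c = 0101110, weight = 4.
  m = 111 → c = 1011001, weight = 4.
Tally weights:
  weight 0: 1 codewords.
  weight 1: 1 codewords.
  weight 3: 1 codewords.
  weight 4: 2 codewords.
  weight 5: 2 codewords.
  weight 6: 1 codewords.
Minimum distance d = smallest w > 0 with A_w > 0 = 1.
Sanity: Σ A_w = 8 = 2^3 = 8 ✓.


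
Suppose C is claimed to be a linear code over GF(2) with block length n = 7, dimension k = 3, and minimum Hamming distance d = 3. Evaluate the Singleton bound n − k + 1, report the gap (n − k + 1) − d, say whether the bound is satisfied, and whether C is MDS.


Singleton RHS = n − k + 1 = 5, slack = 2, bound satisfied, not MDS.

Singleton bound: d ≤ n − k + 1.
Here n = 7, k = 3, so n − k + 1 = 5.
Given d = 3, check d ≤ 5: YES.
Slack = (n − k + 1) − d = 2.
The code is NOT MDS (slack = 2 > 0).
Description: the claimed parameters are [7, 3, 3]_2; such a code would be non-MDS.


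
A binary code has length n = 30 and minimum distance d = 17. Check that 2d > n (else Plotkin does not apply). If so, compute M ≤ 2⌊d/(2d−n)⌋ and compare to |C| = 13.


Plotkin bound M ≤ 8; given |C| = 13 > bound (violated).

Check applicability: 2d = 34, n = 30.
2d − n = 4 > 0, so Plotkin applies.
Compute d/(2d−n) = 17/4 ≈ 4.2500.
⌊d/(2d−n)⌋ = 4.
Plotkin bound: M ≤ 2·4 = 8.
Given |C| = 13, check: VIOLATED.
This |C| is above the Plotkin bound, so no binary code with n = 30, d = 17 and 13 codewords exists.


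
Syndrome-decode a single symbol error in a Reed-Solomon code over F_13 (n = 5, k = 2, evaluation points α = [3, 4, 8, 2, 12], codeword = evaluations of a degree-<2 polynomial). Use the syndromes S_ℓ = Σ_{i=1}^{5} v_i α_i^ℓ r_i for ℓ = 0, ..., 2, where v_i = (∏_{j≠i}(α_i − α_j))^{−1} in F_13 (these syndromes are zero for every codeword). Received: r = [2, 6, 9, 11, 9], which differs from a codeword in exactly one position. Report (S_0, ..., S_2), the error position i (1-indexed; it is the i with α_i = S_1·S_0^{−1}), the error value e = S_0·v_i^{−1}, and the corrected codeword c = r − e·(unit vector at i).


S = (7, 6, 7), error at position 5, error magnitude e = 10, c = [2, 6, 9, 11, 12].

Step 1: column multipliers v_i = (∏_{j≠i}(α_i − α_j))^{−1} mod 13.
  i = 1 (α = 3): (3−4)(3−8)(3−2)(3−12) = (−1)·(−5)·1·(−9) = −45 ≡ 7, so v_1 = 7^{−1} = 2 (mod 13).
  i = 2 (α = 4): (4−3)(4−8)(4−2)(4−12) = 1·(−4)·2·(−8) = 64 ≡ 12, so v_2 = 12^{−1} = 12 (mod 13).
  i = 3 (α = 8): (8−3)(8−4)(8−2)(8−12) = 5·4·6·(−4) = −480 ≡ 1, so v_3 = 1^{−1} = 1 (mod 13).
  i = 4 (α = 2): (2−3)(2−4)(2−8)(2−12) = (−1)·(−2)·(−6)·(−10) = 120 ≡ 3, so v_4 = 3^{−1} = 9 (mod 13).
  i = 5 (α = 12): (12−3)(12−4)(12−8)(12−2) = 9·8·4·10 = 2880 ≡ 7, so v_5 = 7^{−1} = 2 (mod 13).
  v = [2, 12, 1, 9, 2].
Step 2: syndromes of r = [2, 6, 9, 11, 9] (all sums mod 13).
  S_0 = Σ v_i r_i = 2·2 + 12·6 + 1·9 + 9·11 + 2·9 = 202 ≡ 7.
  S_1 = Σ v_i α_i r_i = 2·3·2 + 12·4·6 + 1·8·9 + 9·2·11 + 2·12·9 = 786 ≡ 6.
  α_i^2 mod 13 = [9, 3, 12, 4, 1].
  S_2 = Σ v_i α_i^2 r_i = 2·9·2 + 12·3·6 + 1·12·9 + 9·4·11 + 2·1·9 = 774 ≡ 7.
  S = (7, 6, 7) ≠ 0, so r is not a codeword (an error is present).
Step 3: locate the error. For a single error e at position i, S_ℓ = v_i·e·α_i^ℓ, so α_err = S_1/S_0.
  S_0^{−1} = 7^{−1} = 2 (mod 13), so α_err = 6·2 = 12 ≡ 12 = α_5. Error position i = 5.
  Consistency check: S_2/S_1 = 7·11 = 77 ≡ 12 = α_err ✓ (single-error assumption holds).
Step 4: error magnitude e = S_0/v_5 = S_0·∏_{j≠5}(α_5 − α_j) = 7·7 = 49 ≡ 10 (mod 13).
Step 5: correct position 5: c_5 = r_5 − e = 9 − 10 ≡ 12 (mod 13). Hence c = [2, 6, 9, 11, 12].
  Check: interpolating c through the α_i gives m(x) = 3 + 4·x (degree < 2) with m(α_i) = c_i for every i, so c is indeed a codeword.


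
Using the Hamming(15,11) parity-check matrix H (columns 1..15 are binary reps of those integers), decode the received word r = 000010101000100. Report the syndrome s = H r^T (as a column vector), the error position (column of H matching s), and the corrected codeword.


s = (0, 1, 1, 0)^T, error position = 6, corrected codeword c = 000011101000100

Compute s = H r^T mod 2 one row at a time:
  s_1 = 0 + 1 + 0 + 0 + 0 + 1 + 0 + 0 = 2 ≡ 0 (mod 2).
  s_2 = 0 + 1 + 0 + 1 + 0 + 1 + 0 + 0 = 3 ≡ 1 (mod 2).
  s_3 = 0 + 0 + 0 + 1 + 0 + 0 + 0 + 0 = 1 ≡ 1 (mod 2).
  s_4 = 0 + 0 + 1 + 1 + 1 + 0 + 1 + 0 = 4 ≡ 0 (mod 2).
s = (0, 1, 1, 0)^T — this equals column 6 of H (binary 0110), so error is at position 6.
Correct: flip bit 6 of r = 000010101000100 to get c = 000011101000100.


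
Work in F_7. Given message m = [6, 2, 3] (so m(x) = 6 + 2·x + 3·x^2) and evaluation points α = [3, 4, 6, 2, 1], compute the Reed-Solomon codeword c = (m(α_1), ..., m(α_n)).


c = [4, 6, 0, 1, 4]

Message polynomial: m(x) = 6 + 2·x + 3·x^2 (mod 7).
For each evaluation point α_i, compute m(α_i) mod 7:
  α_1 = 3: Horner steps 3 → 4 → 4, so m(3) = 4.
  α_2 = 4: Horner steps 3 → 0 → 6, so m(4) = 6.
  α_3 = 6: Horner steps 3 → 6 → 0, so m(6) = 0.
  α_4 = 2: Horner steps 3 → 1 → 1, so m(2) = 1.
  α_5 = 1: Horner steps 3 → 5 → 4, so m(1) = 4.
Codeword c = [4, 6, 0, 1, 4] ∈ F_7^5.


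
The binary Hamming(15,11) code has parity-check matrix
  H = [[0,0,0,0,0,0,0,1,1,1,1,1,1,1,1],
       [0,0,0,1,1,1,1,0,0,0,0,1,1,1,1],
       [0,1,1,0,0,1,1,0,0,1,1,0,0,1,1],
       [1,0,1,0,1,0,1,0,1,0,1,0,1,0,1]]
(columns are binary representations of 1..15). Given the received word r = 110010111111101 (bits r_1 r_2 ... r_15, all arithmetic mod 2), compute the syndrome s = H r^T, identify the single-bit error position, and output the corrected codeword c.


s = (1, 1, 1, 1)^T, error position = 15, corrected codeword c = 110010111111100

Compute s = H r^T mod 2 one row at a time:
  s_1 = 1 + 1 + 1 + 1 + 1 + 1 + 0 + 1 = 7 ≡ 1 (mod 2).
  s_2 = 0 + 1 + 0 + 1 + 1 + 1 + 0 + 1 = 5 ≡ 1 (mod 2).
  s_3 = 1 + 0 + 0 + 1 + 1 + 1 + 0 + 1 = 5 ≡ 1 (mod 2).
  s_4 = 1 + 0 + 1 + 1 + 1 + 1 + 1 + 1 = 7 ≡ 1 (mod 2).
s = (1, 1, 1, 1)^T — this equals column 15 of H (binary 1111), so error is at position 15.
Correct: flip bit 15 of r = 110010111111101 to get c = 110010111111100.


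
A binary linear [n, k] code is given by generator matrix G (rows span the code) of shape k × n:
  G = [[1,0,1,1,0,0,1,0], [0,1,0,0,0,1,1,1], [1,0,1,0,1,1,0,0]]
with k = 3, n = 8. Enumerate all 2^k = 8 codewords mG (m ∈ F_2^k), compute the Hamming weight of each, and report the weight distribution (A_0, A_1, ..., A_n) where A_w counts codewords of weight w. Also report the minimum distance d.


Weight distribution: A_0 = 1, A_4 = 5, A_6 = 2. Minimum distance d = 4.

Enumerate all 2^3 = 8 messages m ∈ F_2^3.
For each, compute codeword c = mG in F_2^8, then tally its weight.
  m = 000 → c = 00000000, weight = 0.
  m = 100 → c = 10110010, weight = 4.
  m = 010 → c = 01000111, weight = 4.
  m = 110 → c = 11110101, weight = 6.
  m = 001 → c = 10101100, weight = 4.
  m = 101 → c = 00011110, weight = 4.
  m = 011 → c = 11101011, weight = 6.
  m = 111 → c = 01011001, weight = 4.
Tally weights:
  weight 0: 1 codewords.
  weight 4: 5 codewords.
  weight 6: 2 codewords.
Minimum distance d = smallest w > 0 with A_w > 0 = 4.
Sanity: Σ A_w = 8 = 2^3 = 8 ✓.


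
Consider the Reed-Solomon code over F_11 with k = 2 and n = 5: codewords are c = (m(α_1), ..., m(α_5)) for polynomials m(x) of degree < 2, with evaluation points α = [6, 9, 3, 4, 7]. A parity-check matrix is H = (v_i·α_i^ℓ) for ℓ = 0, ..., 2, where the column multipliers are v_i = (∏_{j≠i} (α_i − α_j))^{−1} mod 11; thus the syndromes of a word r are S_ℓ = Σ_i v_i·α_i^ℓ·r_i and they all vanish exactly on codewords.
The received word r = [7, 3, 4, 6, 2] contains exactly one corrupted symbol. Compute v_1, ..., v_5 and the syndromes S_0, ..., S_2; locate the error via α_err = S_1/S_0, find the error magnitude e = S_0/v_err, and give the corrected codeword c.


S = (8, 2, 6), error at position 3, error magnitude e = 4, c = [7, 3, 0, 6, 2].

Step 1: column multipliers v_i = (∏_{j≠i}(α_i − α_j))^{−1} mod 11.
  i = 1 (α = 6): (6−9)(6−3)(6−4)(6−7) = (−3)·3·2·(−1) = 18 ≡ 7, so v_1 = 7^{−1} = 8 (mod 11).
  i = 2 (α = 9): (9−6)(9−3)(9−4)(9−7) = 3·6·5·2 = 180 ≡ 4, so v_2 = 4^{−1} = 3 (mod 11).
  i = 3 (α = 3): (3−6)(3−9)(3−4)(3−7) = (−3)·(−6)·(−1)·(−4) = 72 ≡ 6, so v_3 = 6^{−1} = 2 (mod 11).
  i = 4 (α = 4): (4−6)(4−9)(4−3)(4−7) = (−2)·(−5)·1·(−3) = −30 ≡ 3, so v_4 = 3^{−1} = 4 (mod 11).
  i = 5 (α = 7): (7−6)(7−9)(7−3)(7−4) = 1·(−2)·4·3 = −24 ≡ 9, so v_5 = 9^{−1} = 5 (mod 11).
  v = [8, 3, 2, 4, 5].
Step 2: syndromes of r = [7, 3, 4, 6, 2] (all sums mod 11).
  S_0 = Σ v_i r_i = 8·7 + 3·3 + 2·4 + 4·6 + 5·2 = 107 ≡ 8.
  S_1 = Σ v_i α_i r_i = 8·6·7 + 3·9·3 + 2·3·4 + 4·4·6 + 5·7·2 = 607 ≡ 2.
  α_i^2 mod 11 = [3, 4, 9, 5, 5].
  S_2 = Σ v_i α_i^2 r_i = 8·3·7 + 3·4·3 + 2·9·4 + 4·5·6 + 5·5·2 = 446 ≡ 6.
  S = (8, 2, 6) ≠ 0, so r is not a codeword (an error is present).
Step 3: locate the error. For a single error e at position i, S_ℓ = v_i·e·α_i^ℓ, so α_err = S_1/S_0.
  S_0^{−1} = 8^{−1} = 7 (mod 11), so α_err = 2·7 = 14 ≡ 3 = α_3. Error position i = 3.
  Consistency check: S_2/S_1 = 6·6 = 36 ≡ 3 = α_err ✓ (single-error assumption holds).
Step 4: error magnitude e = S_0/v_3 = S_0·∏_{j≠3}(α_3 − α_j) = 8·6 = 48 ≡ 4 (mod 11).
Step 5: correct position 3: c_3 = r_3 − e = 4 − 4 ≡ 0 (mod 11). Hence c = [7, 3, 0, 6, 2].
  Check: interpolating c through the α_i gives m(x) = 4 + 6·x (degree < 2) with m(α_i) = c_i for every i, so c is indeed a codeword.


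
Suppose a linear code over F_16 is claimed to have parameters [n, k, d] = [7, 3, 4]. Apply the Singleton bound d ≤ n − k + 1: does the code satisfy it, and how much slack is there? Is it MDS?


Singleton RHS = n − k + 1 = 5, slack = 1, bound satisfied, not MDS.

Singleton bound: d ≤ n − k + 1.
Here n = 7, k = 3, so n − k + 1 = 5.
Given d = 4, check d ≤ 5: YES.
Slack = (n − k + 1) − d = 1.
The code is NOT MDS (slack = 1 > 0).
Description: the claimed parameters are [7, 3, 4]_16; such a code would be non-MDS.


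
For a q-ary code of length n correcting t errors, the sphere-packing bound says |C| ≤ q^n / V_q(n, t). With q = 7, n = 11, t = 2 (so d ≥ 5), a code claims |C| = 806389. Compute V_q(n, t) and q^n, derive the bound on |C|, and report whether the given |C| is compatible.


V_q(n, t) = 2047, q^n = 1977326743, Hamming bound = 965963, |C| = 806389 ≤ bound (satisfied).

Step 1: Compute V_q(n, t) = Σ_{j=0}^2 C(n, j) (q−1)^j.
  j = 0: C(11,0)·(6)^0 = 1·1 = 1.
  j = 1: C(11,1)·(6)^1 = 11·6 = 66.
  j = 2: C(11,2)·(6)^2 = 55·36 = 1980.
  V_q(n, t) = 1 + 66 + 1980 = 2047.
Step 2: q^n = 7^11 = 1977326743.
Step 3: Hamming bound ⌊q^n / V_q(n,t)⌋ = ⌊1977326743/2047⌋ = 965963.
Step 4: Compare |C| = 806389 to 965963: satisfied.
The claimed |C| lies below the Hamming bound.


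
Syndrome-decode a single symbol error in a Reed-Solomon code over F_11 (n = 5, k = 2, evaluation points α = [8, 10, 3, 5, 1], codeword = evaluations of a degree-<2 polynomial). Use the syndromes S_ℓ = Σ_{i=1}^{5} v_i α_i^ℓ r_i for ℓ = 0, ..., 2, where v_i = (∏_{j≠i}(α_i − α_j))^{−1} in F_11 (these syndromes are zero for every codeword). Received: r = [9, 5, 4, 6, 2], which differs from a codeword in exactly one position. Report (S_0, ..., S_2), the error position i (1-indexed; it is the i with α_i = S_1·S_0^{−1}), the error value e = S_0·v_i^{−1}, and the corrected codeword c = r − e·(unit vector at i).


S = (9, 2, 9), error at position 2, error magnitude e = 5, c = [9, 0, 4, 6, 2].

Step 1: column multipliers v_i = (∏_{j≠i}(α_i − α_j))^{−1} mod 11.
  i = 1 (α = 8): (8−10)(8−3)(8−5)(8−1) = (−2)·5·3·7 = −210 ≡ 10, so v_1 = 10^{−1} = 10 (mod 11).
  i = 2 (α = 10): (10−8)(10−3)(10−5)(10−1) = 2·7·5·9 = 630 ≡ 3, so v_2 = 3^{−1} = 4 (mod 11).
  i = 3 (α = 3): (3−8)(3−10)(3−5)(3−1) = (−5)·(−7)·(−2)·2 = −140 ≡ 3, so v_3 = 3^{−1} = 4 (mod 11).
  i = 4 (α = 5): (5−8)(5−10)(5−3)(5−1) = (−3)·(−5)·2·4 = 120 ≡ 10, so v_4 = 10^{−1} = 10 (mod 11).
  i = 5 (α = 1): (1−8)(1−10)(1−3)(1−5) = (−7)·(−9)·(−2)·(−4) = 504 ≡ 9, so v_5 = 9^{−1} = 5 (mod 11).
  v = [10, 4, 4, 10, 5].
Step 2: syndromes of r = [9, 5, 4, 6, 2] (all sums mod 11).
  S_0 = Σ v_i r_i = 10·9 + 4·5 + 4·4 + 10·6 + 5·2 = 196 ≡ 9.
  S_1 = Σ v_i α_i r_i = 10·8·9 + 4·10·5 + 4·3·4 + 10·5·6 + 5·1·2 = 1278 ≡ 2.
  α_i^2 mod 11 = [9, 1, 9, 3, 1].
  S_2 = Σ v_i α_i^2 r_i = 10·9·9 + 4·1·5 + 4·9·4 + 10·3·6 + 5·1·2 = 1164 ≡ 9.
  S = (9, 2, 9) ≠ 0, so r is not a codeword (an error is present).
Step 3: locate the error. For a single error e at position i, S_ℓ = v_i·e·α_i^ℓ, so α_err = S_1/S_0.
  S_0^{−1} = 9^{−1} = 5 (mod 11), so α_err = 2·5 = 10 ≡ 10 = α_2. Error position i = 2.
  Consistency check: S_2/S_1 = 9·6 = 54 ≡ 10 = α_err ✓ (single-error assumption holds).
Step 4: error magnitude e = S_0/v_2 = S_0·∏_{j≠2}(α_2 − α_j) = 9·3 = 27 ≡ 5 (mod 11).
Step 5: correct position 2: c_2 = r_2 − e = 5 − 5 ≡ 0 (mod 11). Hence c = [9, 0, 4, 6, 2].
  Check: interpolating c through the α_i gives m(x) = 1 + 1·x (degree < 2) with m(α_i) = c_i for every i, so c is indeed a codeword.


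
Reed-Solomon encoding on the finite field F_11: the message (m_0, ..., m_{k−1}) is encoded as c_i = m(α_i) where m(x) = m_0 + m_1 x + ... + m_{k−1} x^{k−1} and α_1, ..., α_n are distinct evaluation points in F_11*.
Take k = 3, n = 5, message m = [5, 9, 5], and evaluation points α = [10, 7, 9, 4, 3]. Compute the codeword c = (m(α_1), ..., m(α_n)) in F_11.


c = [1, 5, 7, 0, 0]

Message polynomial: m(x) = 5 + 9·x + 5·x^2 (mod 11).
For each evaluation point α_i, compute m(α_i) mod 11:
  α_1 = 10: Horner steps 5 → 4 → 1, so m(10) = 1.
  α_2 = 7: Horner steps 5 → 0 → 5, so m(7) = 5.
  α_3 = 9: Horner steps 5 → 10 → 7, so m(9) = 7.
  α_4 = 4: Horner steps 5 → 7 → 0, so m(4) = 0.
  α_5 = 3: Horner steps 5 → 2 → 0, so m(3) = 0.
Codeword c = [1, 5, 7, 0, 0] ∈ F_11^5.


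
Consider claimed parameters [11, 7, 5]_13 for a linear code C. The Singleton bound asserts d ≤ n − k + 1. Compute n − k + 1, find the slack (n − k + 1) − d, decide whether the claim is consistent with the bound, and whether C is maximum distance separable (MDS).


Singleton RHS = n − k + 1 = 5, slack = 0, bound satisfied, MDS.

Singleton bound: d ≤ n − k + 1.
Here n = 11, k = 7, so n − k + 1 = 5.
Given d = 5, check d ≤ 5: YES.
Slack = (n − k + 1) − d = 0.
The code is MDS (slack = 0).
Description: the claimed parameters are [11, 7, 5]_13; such a code would be MDS (meets Singleton bound).


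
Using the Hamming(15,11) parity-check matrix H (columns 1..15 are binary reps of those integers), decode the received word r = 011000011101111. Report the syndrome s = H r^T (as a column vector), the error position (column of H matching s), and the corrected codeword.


s = (1, 0, 1, 0)^T, error position = 10, corrected codeword c = 011000011001111

Compute s = H r^T mod 2 one row at a time:
  s_1 = 1 + 1 + 1 + 0 + 1 + 1 + 1 + 1 = 7 ≡ 1 (mod 2).
  s_2 = 0 + 0 + 0 + 0 + 1 + 1 + 1 + 1 = 4 ≡ 0 (mod 2).
  s_3 = 1 + 1 + 0 + 0 + 1 + 0 + 1 + 1 = 5 ≡ 1 (mod 2).
  s_4 = 0 + 1 + 0 + 0 + 1 + 0 + 1 + 1 = 4 ≡ 0 (mod 2).
s = (1, 0, 1, 0)^T — this equals column 10 of H (binary 1010), so error is at position 10.
Correct: flip bit 10 of r = 011000011101111 to get c = 011000011001111.


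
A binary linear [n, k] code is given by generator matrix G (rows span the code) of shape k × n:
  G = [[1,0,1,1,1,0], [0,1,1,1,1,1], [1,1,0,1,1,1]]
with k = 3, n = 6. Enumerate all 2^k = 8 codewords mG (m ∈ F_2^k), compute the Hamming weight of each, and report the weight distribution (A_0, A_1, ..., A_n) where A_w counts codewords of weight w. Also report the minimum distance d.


Weight distribution: A_0 = 1, A_2 = 2, A_3 = 2, A_4 = 1, A_5 = 2. Minimum distance d = 2.

Enumerate all 2^3 = 8 messages m ∈ F_2^3.
For each, compute codeword c = mG in F_2^6, then tally its weight.
  m = 000 → c = 000000, weight = 0.
  m = 100 → c = 101110, weight = 4.
  m = 010 → c = 011111, weight = 5.
  m = 110 → c = 110001, weight = 3.
  m = 001 → c = 110111, weight = 5.
  m = 101 → c = 011001, weight = 3.
  m = 011 → c = 101000, weight = 2.
  m = 111 → c = 000110, weight = 2.
Tally weights:
  weight 0: 1 codewords.
  weight 2: 2 codewords.
  weight 3: 2 codewords.
  weight 4: 1 codewords.
  weight 5: 2 codewords.
Minimum distance d = smallest w > 0 with A_w > 0 = 2.
Sanity: Σ A_w = 8 = 2^3 = 8 ✓.


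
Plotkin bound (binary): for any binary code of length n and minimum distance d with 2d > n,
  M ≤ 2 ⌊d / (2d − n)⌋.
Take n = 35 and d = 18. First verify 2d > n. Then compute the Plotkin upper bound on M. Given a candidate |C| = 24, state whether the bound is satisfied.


Plotkin bound M ≤ 36; given |C| = 24 ≤ bound (satisfied).

Check applicability: 2d = 36, n = 35.
2d − n = 1 > 0, so Plotkin applies.
Compute d/(2d−n) = 18/1 ≈ 18.0000.
⌊d/(2d−n)⌋ = 18.
Plotkin bound: M ≤ 2·18 = 36.
Given |C| = 24, check: satisfied.
This |C| is below the Plotkin bound.


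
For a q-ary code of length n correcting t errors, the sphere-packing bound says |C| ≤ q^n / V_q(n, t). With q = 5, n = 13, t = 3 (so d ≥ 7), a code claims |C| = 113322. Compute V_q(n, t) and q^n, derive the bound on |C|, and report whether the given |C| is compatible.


V_q(n, t) = 19605, q^n = 1220703125, Hamming bound = 62264, |C| = 113322 > bound (violated).

Step 1: Compute V_q(n, t) = Σ_{j=0}^3 C(n, j) (q−1)^j.
  j = 0: C(13,0)·(4)^0 = 1·1 = 1.
  j = 1: C(13,1)·(4)^1 = 13·4 = 52.
  j = 2: C(13,2)·(4)^2 = 78·16 = 1248.
  j = 3: C(13,3)·(4)^3 = 286·64 = 18304.
  V_q(n, t) = 1 + 52 + 1248 + 18304 = 19605.
Step 2: q^n = 5^13 = 1220703125.
Step 3: Hamming bound ⌊q^n / V_q(n,t)⌋ = ⌊1220703125/19605⌋ = 62264.
Step 4: Compare |C| = 113322 to 62264: violated.
The claimed |C| lies above the Hamming bound, so no 5-ary code of length 13 with d ≥ 7 can have 113322 codewords.


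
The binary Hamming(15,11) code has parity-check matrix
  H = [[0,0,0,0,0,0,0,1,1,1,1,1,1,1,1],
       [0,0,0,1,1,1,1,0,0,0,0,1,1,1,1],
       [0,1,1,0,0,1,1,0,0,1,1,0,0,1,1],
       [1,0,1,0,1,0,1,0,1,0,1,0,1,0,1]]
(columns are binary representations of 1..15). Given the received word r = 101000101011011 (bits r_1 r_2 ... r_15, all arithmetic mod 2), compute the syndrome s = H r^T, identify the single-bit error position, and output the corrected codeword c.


s = (1, 0, 1, 0)^T, error position = 10, corrected codeword c = 101000101111011

Compute s = H r^T mod 2 one row at a time:
  s_1 = 0 + 1 + 0 + 1 + 1 + 0 + 1 + 1 = 5 ≡ 1 (mod 2).
  s_2 = 0 + 0 + 0 + 1 + 1 + 0 + 1 + 1 = 4 ≡ 0 (mod 2).
  s_3 = 0 + 1 + 0 + 1 + 0 + 1 + 1 + 1 = 5 ≡ 1 (mod 2).
  s_4 = 1 + 1 + 0 + 1 + 1 + 1 + 0 + 1 = 6 ≡ 0 (mod 2).
s = (1, 0, 1, 0)^T — this equals column 10 of H (binary 1010), so error is at position 10.
Correct: flip bit 10 of r = 101000101011011 to get c = 101000101111011.


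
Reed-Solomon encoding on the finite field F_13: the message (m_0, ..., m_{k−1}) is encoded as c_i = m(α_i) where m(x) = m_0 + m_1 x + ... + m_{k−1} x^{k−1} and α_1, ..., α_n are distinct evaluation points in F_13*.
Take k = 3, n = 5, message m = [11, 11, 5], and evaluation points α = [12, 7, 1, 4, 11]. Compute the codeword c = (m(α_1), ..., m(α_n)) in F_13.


c = [5, 8, 1, 5, 9]

Message polynomial: m(x) = 11 + 11·x + 5·x^2 (mod 13).
For each evaluation point α_i, compute m(α_i) mod 13:
  α_1 = 12: Horner steps 5 → 6 → 5, so m(12) = 5.
  α_2 = 7: Horner steps 5 → 7 → 8, so m(7) = 8.
  α_3 = 1: Horner steps 5 → 3 → 1, so m(1) = 1.
  α_4 = 4: Horner steps 5 → 5 → 5, so m(4) = 5.
  α_5 = 11: Horner steps 5 → 1 → 9, so m(11) = 9.
Codeword c = [5, 8, 1, 5, 9] ∈ F_13^5.


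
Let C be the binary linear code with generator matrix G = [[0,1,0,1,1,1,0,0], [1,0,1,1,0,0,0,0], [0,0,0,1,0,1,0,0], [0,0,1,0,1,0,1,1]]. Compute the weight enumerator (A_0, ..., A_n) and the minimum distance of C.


Weight distribution: A_0 = 1, A_2 = 2, A_3 = 2, A_4 = 3, A_5 = 6, A_6 = 2. Minimum distance d = 2.

Enumerate all 2^4 = 16 messages m ∈ F_2^4.
For each, compute codeword c = mG in F_2^8, then tally its weight.
  m = 0000 → c = 00000000, weight = 0.
  m = 1000 → c = 01011100, weight = 4.
  m = 0100 → c = 10110000, weight = 3.
  m = 1100 → c = 11101100, weight = 5.
  m = 0010 → c = 00010100, weight = 2.
  m = 1010 → c = 01001000, weight = 2.
  m = 0110 → c = 10100100, weight = 3.
  m = 1110 → c = 11111000, weight = 5.
  m = 0001 → c = 00101011, weight = 4.
  m = 1001 → c = 01110111, weight = 6.
  m = 0101 → c = 10011011, weight = 5.
  m = 1101 → c = 11000111, weight = 5.
  m = 0011 → c = 00111111, weight = 6.
  m = 1011 → c = 01100011, weight = 4.
  m = 0111 → c = 10001111, weight = 5.
  m = 1111 → c = 11010011, weight = 5.
Tally weights:
  weight 0: 1 codewords.
  weight 2: 2 codewords.
  weight 3: 2 codewords.
  weight 4: 3 codewords.
  weight 5: 6 codewords.
  weight 6: 2 codewords.
Minimum distance d = smallest w > 0 with A_w > 0 = 2.
Sanity: Σ A_w = 16 = 2^4 = 16 ✓.


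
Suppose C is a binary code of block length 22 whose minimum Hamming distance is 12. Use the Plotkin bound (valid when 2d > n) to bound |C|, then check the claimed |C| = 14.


Plotkin bound M ≤ 12; given |C| = 14 > bound (violated).

Check applicability: 2d = 24, n = 22.
2d − n = 2 > 0, so Plotkin applies.
Compute d/(2d−n) = 12/2 ≈ 6.0000.
⌊d/(2d−n)⌋ = 6.
Plotkin bound: M ≤ 2·6 = 12.
Given |C| = 14, check: VIOLATED.
This |C| is above the Plotkin bound, so no binary code with n = 22, d = 12 and 14 codewords exists.


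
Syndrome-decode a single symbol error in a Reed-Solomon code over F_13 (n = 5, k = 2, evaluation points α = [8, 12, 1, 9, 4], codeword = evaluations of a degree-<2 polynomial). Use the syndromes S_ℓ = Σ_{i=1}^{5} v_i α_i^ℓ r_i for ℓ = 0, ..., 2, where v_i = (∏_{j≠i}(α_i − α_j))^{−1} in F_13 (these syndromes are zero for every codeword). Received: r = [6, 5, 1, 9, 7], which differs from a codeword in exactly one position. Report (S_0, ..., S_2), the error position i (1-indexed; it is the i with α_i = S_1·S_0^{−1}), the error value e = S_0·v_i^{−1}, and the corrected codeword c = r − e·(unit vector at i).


S = (8, 8, 8), error at position 3, error magnitude e = 3, c = [6, 5, 11, 9, 7].

Step 1: column multipliers v_i = (∏_{j≠i}(α_i − α_j))^{−1} mod 13.
  i = 1 (α = 8): (8−12)(8−1)(8−9)(8−4) = (−4)·7·(−1)·4 = 112 ≡ 8, so v_1 = 8^{−1} = 5 (mod 13).
  i = 2 (α = 12): (12−8)(12−1)(12−9)(12−4) = 4·11·3·8 = 1056 ≡ 3, so v_2 = 3^{−1} = 9 (mod 13).
  i = 3 (α = 1): (1−8)(1−12)(1−9)(1−4) = (−7)·(−11)·(−8)·(−3) = 1848 ≡ 2, so v_3 = 2^{−1} = 7 (mod 13).
  i = 4 (α = 9): (9−8)(9−12)(9−1)(9−4) = 1·(−3)·8·5 = −120 ≡ 10, so v_4 = 10^{−1} = 4 (mod 13).
  i = 5 (α = 4): (4−8)(4−12)(4−1)(4−9) = (−4)·(−8)·3·(−5) = −480 ≡ 1, so v_5 = 1^{−1} = 1 (mod 13).
  v = [5, 9, 7, 4, 1].
Step 2: syndromes of r = [6, 5, 1, 9, 7] (all sums mod 13).
  S_0 = Σ v_i r_i = 5·6 + 9·5 + 7·1 + 4·9 + 1·7 = 125 ≡ 8.
  S_1 = Σ v_i α_i r_i = 5·8·6 + 9·12·5 + 7·1·1 + 4·9·9 + 1·4·7 = 1139 ≡ 8.
  α_i^2 mod 13 = [12, 1, 1, 3, 3].
  S_2 = Σ v_i α_i^2 r_i = 5·12·6 + 9·1·5 + 7·1·1 + 4·3·9 + 1·3·7 = 541 ≡ 8.
  S = (8, 8, 8) ≠ 0, so r is not a codeword (an error is present).
Step 3: locate the error. For a single error e at position i, S_ℓ = v_i·e·α_i^ℓ, so α_err = S_1/S_0.
  S_0^{−1} = 8^{−1} = 5 (mod 13), so α_err = 8·5 = 40 ≡ 1 = α_3. Error position i = 3.
  Consistency check: S_2/S_1 = 8·5 = 40 ≡ 1 = α_err ✓ (single-error assumption holds).
Step 4: error magnitude e = S_0/v_3 = S_0·∏_{j≠3}(α_3 − α_j) = 8·2 = 16 ≡ 3 (mod 13).
Step 5: correct position 3: c_3 = r_3 − e = 1 − 3 ≡ 11 (mod 13). Hence c = [6, 5, 11, 9, 7].
  Check: interpolating c through the α_i gives m(x) = 8 + 3·x (degree < 2) with m(α_i) = c_i for every i, so c is indeed a codeword.


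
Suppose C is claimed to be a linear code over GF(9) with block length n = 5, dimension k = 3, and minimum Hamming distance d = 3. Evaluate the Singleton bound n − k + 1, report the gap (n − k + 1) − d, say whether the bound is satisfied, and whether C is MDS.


Singleton RHS = n − k + 1 = 3, slack = 0, bound satisfied, MDS.

Singleton bound: d ≤ n − k + 1.
Here n = 5, k = 3, so n − k + 1 = 3.
Given d = 3, check d ≤ 3: YES.
Slack = (n − k + 1) − d = 0.
The code is MDS (slack = 0).
Description: the claimed parameters are [5, 3, 3]_9; such a code would be MDS (meets Singleton bound).


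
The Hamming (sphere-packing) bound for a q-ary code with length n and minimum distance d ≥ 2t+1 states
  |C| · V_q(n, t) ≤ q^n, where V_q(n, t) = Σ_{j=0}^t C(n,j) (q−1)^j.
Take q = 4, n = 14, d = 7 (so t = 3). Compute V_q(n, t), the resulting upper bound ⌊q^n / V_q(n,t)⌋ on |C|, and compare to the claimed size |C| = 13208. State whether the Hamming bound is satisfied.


V_q(n, t) = 10690, q^n = 268435456, Hamming bound = 25110, |C| = 13208 ≤ bound (satisfied).

Step 1: Compute V_q(n, t) = Σ_{j=0}^3 C(n, j) (q−1)^j.
  j = 0: C(14,0)·(3)^0 = 1·1 = 1.
  j = 1: C(14,1)·(3)^1 = 14·3 = 42.
  j = 2: C(14,2)·(3)^2 = 91·9 = 819.
  j = 3: C(14,3)·(3)^3 = 364·27 = 9828.
  V_q(n, t) = 1 + 42 + 819 + 9828 = 10690.
Step 2: q^n = 4^14 = 268435456.
Step 3: Hamming bound ⌊q^n / V_q(n,t)⌋ = ⌊268435456/10690⌋ = 25110.
Step 4: Compare |C| = 13208 to 25110: satisfied.
The claimed |C| lies below the Hamming bound.


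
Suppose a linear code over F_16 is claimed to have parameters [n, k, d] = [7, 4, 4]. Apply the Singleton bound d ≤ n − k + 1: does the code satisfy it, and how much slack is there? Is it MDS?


Singleton RHS = n − k + 1 = 4, slack = 0, bound satisfied, MDS.

Singleton bound: d ≤ n − k + 1.
Here n = 7, k = 4, so n − k + 1 = 4.
Given d = 4, check d ≤ 4: YES.
Slack = (n − k + 1) − d = 0.
The code is MDS (slack = 0).
Description: the claimed parameters are [7, 4, 4]_16; such a code would be MDS (meets Singleton bound).


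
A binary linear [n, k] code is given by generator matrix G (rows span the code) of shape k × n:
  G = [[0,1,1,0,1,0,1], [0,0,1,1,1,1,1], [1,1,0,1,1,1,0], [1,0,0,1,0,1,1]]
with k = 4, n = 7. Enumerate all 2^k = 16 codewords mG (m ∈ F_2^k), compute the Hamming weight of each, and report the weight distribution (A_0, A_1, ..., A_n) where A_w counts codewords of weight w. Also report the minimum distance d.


Weight distribution: A_0 = 1, A_1 = 1, A_2 = 1, A_3 = 4, A_4 = 5, A_5 = 3, A_6 = 1. Minimum distance d = 1.

Enumerate all 2^4 = 16 messages m ∈ F_2^4.
For each, compute codeword c = mG in F_2^7, then tally its weight.
  m = 0000 → c = 0000000, weight = 0.
  m = 1000 → c = 0110101, weight = 4.
  m = 0100 → c = 0011111, weight = 5.
  m = 1100 → c = 0101010, weight = 3.
  m = 0010 → c = 1101110, weight = 5.
  m = 1010 → c = 1011011, weight = 5.
  m = 0110 → c = 1110001, weight = 4.
  m = 1110 → c = 1000100, weight = 2.
  m = 0001 → c = 1001011, weight = 4.
  m = 1001 → c = 1111110, weight = 6.
  m = 0101 → c = 1010100, weight = 3.
  m = 1101 → c = 1100001, weight = 3.
  m = 0011 → c = 0100101, weight = 3.
  m = 1011 → c = 0010000, weight = 1.
  m = 0111 → c = 0111010, weight = 4.
  m = 1111 → c = 0001111, weight = 4.
Tally weights:
  weight 0: 1 codewords.
  weight 1: 1 codewords.
  weight 2: 1 codewords.
  weight 3: 4 codewords.
  weight 4: 5 codewords.
  weight 5: 3 codewords.
  weight 6: 1 codewords.
Minimum distance d = smallest w > 0 with A_w > 0 = 1.
Sanity: Σ A_w = 16 = 2^4 = 16 ✓.


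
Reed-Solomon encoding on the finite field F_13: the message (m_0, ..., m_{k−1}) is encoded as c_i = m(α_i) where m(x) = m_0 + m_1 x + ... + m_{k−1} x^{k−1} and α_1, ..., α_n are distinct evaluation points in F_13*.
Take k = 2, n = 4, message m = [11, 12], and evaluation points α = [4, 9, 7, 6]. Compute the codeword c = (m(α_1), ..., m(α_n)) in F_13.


c = [7, 2, 4, 5]

Message polynomial: m(x) = 11 + 12·x (mod 13).
For each evaluation point α_i, compute m(α_i) mod 13:
  α_1 = 4: Horner steps 12 → 7, so m(4) = 7.
  α_2 = 9: Horner steps 12 → 2, so m(9) = 2.
  α_3 = 7: Horner steps 12 → 4, so m(7) = 4.
  α_4 = 6: Horner steps 12 → 5, so m(6) = 5.
Codeword c = [7, 2, 4, 5] ∈ F_13^4.


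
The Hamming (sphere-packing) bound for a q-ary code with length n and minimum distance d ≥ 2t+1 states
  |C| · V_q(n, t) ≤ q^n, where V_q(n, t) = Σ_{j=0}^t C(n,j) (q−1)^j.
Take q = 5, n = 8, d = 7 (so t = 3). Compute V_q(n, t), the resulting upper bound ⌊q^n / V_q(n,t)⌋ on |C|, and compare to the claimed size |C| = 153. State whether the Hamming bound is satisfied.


V_q(n, t) = 4065, q^n = 390625, Hamming bound = 96, |C| = 153 > bound (violated).

Step 1: Compute V_q(n, t) = Σ_{j=0}^3 C(n, j) (q−1)^j.
  j = 0: C(8,0)·(4)^0 = 1·1 = 1.
  j = 1: C(8,1)·(4)^1 = 8·4 = 32.
  j = 2: C(8,2)·(4)^2 = 28·16 = 448.
  j = 3: C(8,3)·(4)^3 = 56·64 = 3584.
  V_q(n, t) = 1 + 32 + 448 + 3584 = 4065.
Step 2: q^n = 5^8 = 390625.
Step 3: Hamming bound ⌊q^n / V_q(n,t)⌋ = ⌊390625/4065⌋ = 96.
Step 4: Compare |C| = 153 to 96: violated.
The claimed |C| lies above the Hamming bound, so no 5-ary code of length 8 with d ≥ 7 can have 153 codewords.


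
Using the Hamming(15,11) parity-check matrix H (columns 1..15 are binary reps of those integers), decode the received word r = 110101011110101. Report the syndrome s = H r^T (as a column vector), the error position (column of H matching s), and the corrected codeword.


s = (0, 0, 1, 1)^T, error position = 3, corrected codeword c = 111101011110101

Compute s = H r^T mod 2 one row at a time:
  s_1 = 1 + 1 + 1 + 1 + 0 + 1 + 0 + 1 = 6 ≡ 0 (mod 2).
  s_2 = 1 + 0 + 1 + 0 + 0 + 1 + 0 + 1 = 4 ≡ 0 (mod 2).
  s_3 = 1 + 0 + 1 + 0 + 1 + 1 + 0 + 1 = 5 ≡ 1 (mod 2).
  s_4 = 1 + 0 + 0 + 0 + 1 + 1 + 1 + 1 = 5 ≡ 1 (mod 2).
s = (0, 0, 1, 1)^T — this equals column 3 of H (binary 0011), so error is at position 3.
Correct: flip bit 3 of r = 110101011110101 to get c = 111101011110101.


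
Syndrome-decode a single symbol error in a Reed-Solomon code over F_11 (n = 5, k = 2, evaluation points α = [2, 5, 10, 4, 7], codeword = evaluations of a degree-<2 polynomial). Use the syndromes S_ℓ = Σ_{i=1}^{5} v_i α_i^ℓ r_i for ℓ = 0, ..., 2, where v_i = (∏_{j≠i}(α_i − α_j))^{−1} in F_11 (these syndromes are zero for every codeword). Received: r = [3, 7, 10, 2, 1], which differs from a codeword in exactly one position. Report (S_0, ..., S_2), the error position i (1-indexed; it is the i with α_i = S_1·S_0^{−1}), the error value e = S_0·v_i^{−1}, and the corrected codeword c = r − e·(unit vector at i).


S = (8, 1, 7), error at position 5, error magnitude e = 6, c = [3, 7, 10, 2, 6].

Step 1: column multipliers v_i = (∏_{j≠i}(α_i − α_j))^{−1} mod 11.
  i = 1 (α = 2): (2−5)(2−10)(2−4)(2−7) = (−3)·(−8)·(−2)·(−5) = 240 ≡ 9, so v_1 = 9^{−1} = 5 (mod 11).
  i = 2 (α = 5): (5−2)(5−10)(5−4)(5−7) = 3·(−5)·1·(−2) = 30 ≡ 8, so v_2 = 8^{−1} = 7 (mod 11).
  i = 3 (α = 10): (10−2)(10−5)(10−4)(10−7) = 8·5·6·3 = 720 ≡ 5, so v_3 = 5^{−1} = 9 (mod 11).
  i = 4 (α = 4): (4−2)(4−5)(4−10)(4−7) = 2·(−1)·(−6)·(−3) = −36 ≡ 8, so v_4 = 8^{−1} = 7 (mod 11).
  i = 5 (α = 7): (7−2)(7−5)(7−10)(7−4) = 5·2·(−3)·3 = −90 ≡ 9, so v_5 = 9^{−1} = 5 (mod 11).
  v = [5, 7, 9, 7, 5].
Step 2: syndromes of r = [3, 7, 10, 2, 1] (all sums mod 11).
  S_0 = Σ v_i r_i = 5·3 + 7·7 + 9·10 + 7·2 + 5·1 = 173 ≡ 8.
  S_1 = Σ v_i α_i r_i = 5·2·3 + 7·5·7 + 9·10·10 + 7·4·2 + 5·7·1 = 1266 ≡ 1.
  α_i^2 mod 11 = [4, 3, 1, 5, 5].
  S_2 = Σ v_i α_i^2 r_i = 5·4·3 + 7·3·7 + 9·1·10 + 7·5·2 + 5·5·1 = 392 ≡ 7.
  S = (8, 1, 7) ≠ 0, so r is not a codeword (an error is present).
Step 3: locate the error. For a single error e at position i, S_ℓ = v_i·e·α_i^ℓ, so α_err = S_1/S_0.
  S_0^{−1} = 8^{−1} = 7 (mod 11), so α_err = 1·7 = 7 ≡ 7 = α_5. Error position i = 5.
  Consistency check: S_2/S_1 = 7·1 = 7 ≡ 7 = α_err ✓ (single-error assumption holds).
Step 4: error magnitude e = S_0/v_5 = S_0·∏_{j≠5}(α_5 − α_j) = 8·9 = 72 ≡ 6 (mod 11).
Step 5: correct position 5: c_5 = r_5 − e = 1 − 6 ≡ 6 (mod 11). Hence c = [3, 7, 10, 2, 6].
  Check: interpolating c through the α_i gives m(x) = 4 + 5·x (degree < 2) with m(α_i) = c_i for every i, so c is indeed a codeword.


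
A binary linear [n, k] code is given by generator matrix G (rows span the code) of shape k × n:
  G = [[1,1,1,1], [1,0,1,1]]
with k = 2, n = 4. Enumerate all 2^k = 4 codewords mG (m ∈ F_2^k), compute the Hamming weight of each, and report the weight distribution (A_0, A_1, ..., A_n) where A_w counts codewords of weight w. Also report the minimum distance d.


Weight distribution: A_0 = 1, A_1 = 1, A_3 = 1, A_4 = 1. Minimum distance d = 1.

Enumerate all 2^2 = 4 messages m ∈ F_2^2.
For each, compute codeword c = mG in F_2^4, then tally its weight.
  m = 00 → c = 0000, weight = 0.
  m = 10 → c = 1111, weight = 4.
  m = 01 → c = 1011, weight = 3.
  m = 11 → c = 0100, weight = 1.
Tally weights:
  weight 0: 1 codewords.
  weight 1: 1 codewords.
  weight 3: 1 codewords.
  weight 4: 1 codewords.
Minimum distance d = smallest w > 0 with A_w > 0 = 1.
Sanity: Σ A_w = 4 = 2^2 = 4 ✓.


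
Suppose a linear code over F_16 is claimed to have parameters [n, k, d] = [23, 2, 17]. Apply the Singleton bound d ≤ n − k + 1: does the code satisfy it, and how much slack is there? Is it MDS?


Singleton RHS = n − k + 1 = 22, slack = 5, bound satisfied, not MDS.

Singleton bound: d ≤ n − k + 1.
Here n = 23, k = 2, so n − k + 1 = 22.
Given d = 17, check d ≤ 22: YES.
Slack = (n − k + 1) − d = 5.
The code is NOT MDS (slack = 5 > 0).
Description: the claimed parameters are [23, 2, 17]_16; such a code would be non-MDS.


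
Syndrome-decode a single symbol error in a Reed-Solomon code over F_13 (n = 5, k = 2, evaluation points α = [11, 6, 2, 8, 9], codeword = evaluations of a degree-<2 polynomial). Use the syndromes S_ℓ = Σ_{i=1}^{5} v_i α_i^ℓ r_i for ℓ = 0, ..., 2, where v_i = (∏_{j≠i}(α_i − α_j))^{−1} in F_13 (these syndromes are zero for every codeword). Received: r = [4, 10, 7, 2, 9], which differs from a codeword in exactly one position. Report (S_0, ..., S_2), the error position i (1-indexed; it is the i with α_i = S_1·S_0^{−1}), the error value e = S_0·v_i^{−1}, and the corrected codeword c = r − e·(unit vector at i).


S = (1, 8, 12), error at position 4, error magnitude e = 10, c = [4, 10, 7, 5, 9].

Step 1: column multipliers v_i = (∏_{j≠i}(α_i − α_j))^{−1} mod 13.
  i = 1 (α = 11): (11−6)(11−2)(11−8)(11−9) = 5·9·3·2 = 270 ≡ 10, so v_1 = 10^{−1} = 4 (mod 13).
  i = 2 (α = 6): (6−11)(6−2)(6−8)(6−9) = (−5)·4·(−2)·(−3) = −120 ≡ 10, so v_2 = 10^{−1} = 4 (mod 13).
  i = 3 (α = 2): (2−11)(2−6)(2−8)(2−9) = (−9)·(−4)·(−6)·(−7) = 1512 ≡ 4, so v_3 = 4^{−1} = 10 (mod 13).
  i = 4 (α = 8): (8−11)(8−6)(8−2)(8−9) = (−3)·2·6·(−1) = 36 ≡ 10, so v_4 = 10^{−1} = 4 (mod 13).
  i = 5 (α = 9): (9−11)(9−6)(9−2)(9−8) = (−2)·3·7·1 = −42 ≡ 10, so v_5 = 10^{−1} = 4 (mod 13).
  v = [4, 4, 10, 4, 4].
Step 2: syndromes of r = [4, 10, 7, 2, 9] (all sums mod 13).
  S_0 = Σ v_i r_i = 4·4 + 4·10 + 10·7 + 4·2 + 4·9 = 170 ≡ 1.
  S_1 = Σ v_i α_i r_i = 4·11·4 + 4·6·10 + 10·2·7 + 4·8·2 + 4·9·9 = 944 ≡ 8.
  α_i^2 mod 13 = [4, 10, 4, 12, 3].
  S_2 = Σ v_i α_i^2 r_i = 4·4·4 + 4·10·10 + 10·4·7 + 4·12·2 + 4·3·9 = 948 ≡ 12.
  S = (1, 8, 12) ≠ 0, so r is not a codeword (an error is present).
Step 3: locate the error. For a single error e at position i, S_ℓ = v_i·e·α_i^ℓ, so α_err = S_1/S_0.
  S_0^{−1} = 1^{−1} = 1 (mod 13), so α_err = 8·1 = 8 ≡ 8 = α_4. Error position i = 4.
  Consistency check: S_2/S_1 = 12·5 = 60 ≡ 8 = α_err ✓ (single-error assumption holds).
Step 4: error magnitude e = S_0/v_4 = S_0·∏_{j≠4}(α_4 − α_j) = 1·10 = 10 ≡ 10 (mod 13).
Step 5: correct position 4: c_4 = r_4 − e = 2 − 10 ≡ 5 (mod 13). Hence c = [4, 10, 7, 5, 9].
  Check: interpolating c through the α_i gives m(x) = 12 + 4·x (degree < 2) with m(α_i) = c_i for every i, so c is indeed a codeword.
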